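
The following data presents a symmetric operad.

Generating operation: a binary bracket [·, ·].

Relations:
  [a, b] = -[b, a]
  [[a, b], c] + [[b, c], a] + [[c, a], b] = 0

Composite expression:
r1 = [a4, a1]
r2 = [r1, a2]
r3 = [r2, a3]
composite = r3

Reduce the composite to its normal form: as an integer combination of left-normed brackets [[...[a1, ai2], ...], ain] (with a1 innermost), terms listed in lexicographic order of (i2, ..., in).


-[[[a1, a4], a2], a3]

Antisymmetry and Jacobi reduce to a1-anchored left-normed brackets.
Composite bracket: [[[a4, a1], a2], a3]
Expanding via [a, b] = ab - ba: 8 signed words (2^3 = 8).
Only words starting with a1 matter:
  the word a1a4a2a3 carries sign -1 and contributes -[[[a1, a4], a2], a3]


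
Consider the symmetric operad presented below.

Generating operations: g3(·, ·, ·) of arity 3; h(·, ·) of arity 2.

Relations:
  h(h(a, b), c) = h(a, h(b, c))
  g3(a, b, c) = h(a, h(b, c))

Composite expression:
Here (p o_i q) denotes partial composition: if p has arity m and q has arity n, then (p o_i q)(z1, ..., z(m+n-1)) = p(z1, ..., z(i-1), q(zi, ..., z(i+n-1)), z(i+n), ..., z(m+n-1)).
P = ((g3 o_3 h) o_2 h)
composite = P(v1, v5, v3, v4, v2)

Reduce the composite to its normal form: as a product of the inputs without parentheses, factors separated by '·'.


v1 · v5 · v3 · v4 · v2

Under associativity of g3, the answer is the v's in reading order.
h(v5, v3) linearizes to v5 · v3
h(v4, v2) linearizes to v4 · v2
g3(v1, h(v5, v3), h(v4, v2)) linearizes to v1 · v5 · v3 · v4 · v2


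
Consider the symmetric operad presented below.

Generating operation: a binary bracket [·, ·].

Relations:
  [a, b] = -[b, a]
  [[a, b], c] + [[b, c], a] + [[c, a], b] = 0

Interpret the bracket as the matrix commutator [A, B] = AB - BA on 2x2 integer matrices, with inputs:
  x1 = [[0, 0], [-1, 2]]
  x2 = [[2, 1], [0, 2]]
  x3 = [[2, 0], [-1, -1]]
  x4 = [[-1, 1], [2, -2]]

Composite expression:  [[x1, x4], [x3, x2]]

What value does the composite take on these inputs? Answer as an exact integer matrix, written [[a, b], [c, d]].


[[-9, 10], [6, 9]]

[x1, x4] = [[1, -2], [3, -1]]
[x3, x2] = [[1, 3], [0, -1]]
[[x1, x4], [x3, x2]] = [[-9, 10], [6, 9]]


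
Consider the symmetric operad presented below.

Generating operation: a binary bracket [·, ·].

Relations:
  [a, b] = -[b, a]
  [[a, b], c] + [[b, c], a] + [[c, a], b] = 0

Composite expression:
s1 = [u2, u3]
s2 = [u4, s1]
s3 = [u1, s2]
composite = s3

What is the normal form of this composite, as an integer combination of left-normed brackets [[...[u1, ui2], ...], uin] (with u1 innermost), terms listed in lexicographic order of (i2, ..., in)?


-[[[u1, u2], u3], u4] + [[[u1, u3], u2], u4] + [[[u1, u4], u2], u3] - [[[u1, u4], u3], u2]

Antisymmetry and Jacobi reduce to u1-anchored left-normed brackets.
Composite bracket: [u1, [u4, [u2, u3]]]
Under [a, b] = ab - ba we get 8 signed associative words (2^3 = 8).
Coefficients come from the u1-initial words:
  word u1u2u3u4 has sign -1, contributing -[[[u1, u2], u3], u4]
  word u1u3u2u4 has sign +1, contributing +[[[u1, u3], u2], u4]
  word u1u4u2u3 has sign +1, contributing +[[[u1, u4], u2], u3]
  word u1u4u3u2 has sign -1, contributing -[[[u1, u4], u3], u2]


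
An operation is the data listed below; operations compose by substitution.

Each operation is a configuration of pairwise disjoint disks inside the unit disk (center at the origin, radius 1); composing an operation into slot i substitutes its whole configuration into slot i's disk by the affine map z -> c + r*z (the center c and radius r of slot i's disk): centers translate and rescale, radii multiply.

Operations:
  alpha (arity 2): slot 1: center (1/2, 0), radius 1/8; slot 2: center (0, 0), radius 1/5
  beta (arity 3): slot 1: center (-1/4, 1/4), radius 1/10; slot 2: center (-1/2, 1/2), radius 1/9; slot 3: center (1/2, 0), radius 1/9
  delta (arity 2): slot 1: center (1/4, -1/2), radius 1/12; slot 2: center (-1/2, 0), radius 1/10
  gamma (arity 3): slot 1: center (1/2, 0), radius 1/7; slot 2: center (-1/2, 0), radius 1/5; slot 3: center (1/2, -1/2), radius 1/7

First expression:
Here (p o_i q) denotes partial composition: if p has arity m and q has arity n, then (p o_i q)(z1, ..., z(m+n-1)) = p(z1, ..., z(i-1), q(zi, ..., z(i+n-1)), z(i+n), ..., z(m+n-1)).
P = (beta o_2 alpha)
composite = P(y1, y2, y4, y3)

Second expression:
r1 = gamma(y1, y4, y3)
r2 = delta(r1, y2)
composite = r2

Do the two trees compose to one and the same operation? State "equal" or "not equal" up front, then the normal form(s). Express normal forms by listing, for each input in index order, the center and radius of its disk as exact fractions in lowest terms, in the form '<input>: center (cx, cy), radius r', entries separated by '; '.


The first expression, normalized: y1: center (-1/4, 1/4), radius 1/10; y2: center (-4/9, 1/2), radius 1/72; y3: center (1/2, 0), radius 1/9; y4: center (-1/2, 1/2), radius 1/45
The second expression, normalized: y1: center (7/24, -1/2), radius 1/84; y2: center (-1/2, 0), radius 1/10; y3: center (7/24, -13/24), radius 1/84; y4: center (5/24, -1/2), radius 1/60
They disagree, so not equal.

not equal — first y1: center (-1/4, 1/4), radius 1/10; y2: center (-4/9, 1/2), radius 1/72; y3: center (1/2, 0), radius 1/9; y4: center (-1/2, 1/2), radius 1/45, second y1: center (7/24, -1/2), radius 1/84; y2: center (-1/2, 0), radius 1/10; y3: center (7/24, -13/24), radius 1/84; y4: center (5/24, -1/2), radius 1/60


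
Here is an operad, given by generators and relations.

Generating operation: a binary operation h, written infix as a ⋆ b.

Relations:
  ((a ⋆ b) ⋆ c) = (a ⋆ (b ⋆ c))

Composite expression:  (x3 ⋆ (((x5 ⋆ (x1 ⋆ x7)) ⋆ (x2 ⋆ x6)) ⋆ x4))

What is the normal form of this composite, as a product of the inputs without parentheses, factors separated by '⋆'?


x3 ⋆ x5 ⋆ x1 ⋆ x7 ⋆ x2 ⋆ x6 ⋆ x4

Associativity of h dissolves the nesting; only the x-input order survives.
(x1 ⋆ x7) flattens to x1 ⋆ x7
(x5 ⋆ (x1 ⋆ x7)) flattens to x5 ⋆ x1 ⋆ x7
(x2 ⋆ x6) flattens to x2 ⋆ x6
((x5 ⋆ (x1 ⋆ x7)) ⋆ (x2 ⋆ x6)) flattens to x5 ⋆ x1 ⋆ x7 ⋆ x2 ⋆ x6
(((x5 ⋆ (x1 ⋆ x7)) ⋆ (x2 ⋆ x6)) ⋆ x4) flattens to x5 ⋆ x1 ⋆ x7 ⋆ x2 ⋆ x6 ⋆ x4
(x3 ⋆ (((x5 ⋆ (x1 ⋆ x7)) ⋆ (x2 ⋆ x6)) ⋆ x4)) flattens to x3 ⋆ x5 ⋆ x1 ⋆ x7 ⋆ x2 ⋆ x6 ⋆ x4


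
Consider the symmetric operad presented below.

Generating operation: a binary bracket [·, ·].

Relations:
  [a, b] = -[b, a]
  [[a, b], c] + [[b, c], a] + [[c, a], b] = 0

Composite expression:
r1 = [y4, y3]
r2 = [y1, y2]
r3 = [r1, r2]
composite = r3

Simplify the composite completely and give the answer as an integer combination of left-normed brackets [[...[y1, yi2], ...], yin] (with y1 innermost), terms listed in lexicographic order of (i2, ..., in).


[[[y1, y2], y3], y4] - [[[y1, y2], y4], y3]

In the tensor algebra, words opening y1 carry the y1-anchored form.
Composite bracket: [[y4, y3], [y1, y2]]
Expanding via [a, b] = ab - ba: 8 signed words (2^3 = 8).
Only words starting with y1 matter:
  the word y1y2y3y4 carries sign +1 and contributes +[[[y1, y2], y3], y4]
  the word y1y2y4y3 carries sign -1 and contributes -[[[y1, y2], y4], y3]


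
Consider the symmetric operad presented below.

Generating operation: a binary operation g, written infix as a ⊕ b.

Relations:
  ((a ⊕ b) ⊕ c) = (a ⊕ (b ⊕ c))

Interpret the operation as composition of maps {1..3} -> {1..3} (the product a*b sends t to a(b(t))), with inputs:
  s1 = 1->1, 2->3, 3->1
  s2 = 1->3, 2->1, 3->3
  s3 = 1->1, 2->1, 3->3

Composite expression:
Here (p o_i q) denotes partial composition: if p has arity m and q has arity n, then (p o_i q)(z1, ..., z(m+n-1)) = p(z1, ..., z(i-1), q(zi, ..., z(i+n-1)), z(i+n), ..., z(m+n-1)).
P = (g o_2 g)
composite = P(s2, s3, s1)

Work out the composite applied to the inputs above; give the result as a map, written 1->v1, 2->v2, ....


(s3 ⊕ s1) = 1->1, 2->3, 3->1
(s2 ⊕ (s3 ⊕ s1)) = 1->3, 2->3, 3->3

1->3, 2->3, 3->3


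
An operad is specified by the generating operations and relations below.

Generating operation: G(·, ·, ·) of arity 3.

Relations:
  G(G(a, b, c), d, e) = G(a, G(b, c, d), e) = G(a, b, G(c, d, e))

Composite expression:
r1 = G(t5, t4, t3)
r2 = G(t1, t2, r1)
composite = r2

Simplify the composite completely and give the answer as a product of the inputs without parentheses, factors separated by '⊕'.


t1 ⊕ t2 ⊕ t5 ⊕ t4 ⊕ t3


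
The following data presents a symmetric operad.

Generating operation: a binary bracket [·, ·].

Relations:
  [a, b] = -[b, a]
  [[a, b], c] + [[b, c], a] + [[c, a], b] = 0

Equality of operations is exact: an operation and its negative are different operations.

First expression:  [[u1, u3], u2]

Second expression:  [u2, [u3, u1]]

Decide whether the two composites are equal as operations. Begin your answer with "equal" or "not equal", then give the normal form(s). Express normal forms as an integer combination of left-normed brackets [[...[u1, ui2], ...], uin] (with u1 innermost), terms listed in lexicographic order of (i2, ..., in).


equal: each reduces to [[u1, u3], u2]


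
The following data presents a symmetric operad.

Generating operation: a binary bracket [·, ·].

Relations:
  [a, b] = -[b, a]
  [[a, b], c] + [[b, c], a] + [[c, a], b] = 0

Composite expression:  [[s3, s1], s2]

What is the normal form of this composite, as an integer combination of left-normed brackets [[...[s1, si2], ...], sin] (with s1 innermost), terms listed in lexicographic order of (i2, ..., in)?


In the tensor algebra, words opening s1 carry the s1-anchored form.
Composite bracket: [[s3, s1], s2]
Expanding via [a, b] = ab - ba: 4 signed words (2^2 = 4).
Words beginning with s1 determine it all:
  word s1s3s2 has sign -1, contributing -[[s1, s3], s2]

-[[s1, s3], s2]


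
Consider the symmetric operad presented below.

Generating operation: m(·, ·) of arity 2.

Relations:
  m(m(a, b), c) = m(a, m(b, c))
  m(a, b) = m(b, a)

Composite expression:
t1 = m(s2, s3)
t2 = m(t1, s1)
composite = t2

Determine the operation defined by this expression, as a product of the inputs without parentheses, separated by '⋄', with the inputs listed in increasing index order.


s1 ⋄ s2 ⋄ s3

Both nesting and order wash out for m; what remains is which s's occur.
m(s2, s3) flattens to s2 ⋄ s3
m(m(s2, s3), s1) flattens to s2 ⋄ s3 ⋄ s1
reordering the factors by index: s1 ⋄ s2 ⋄ s3


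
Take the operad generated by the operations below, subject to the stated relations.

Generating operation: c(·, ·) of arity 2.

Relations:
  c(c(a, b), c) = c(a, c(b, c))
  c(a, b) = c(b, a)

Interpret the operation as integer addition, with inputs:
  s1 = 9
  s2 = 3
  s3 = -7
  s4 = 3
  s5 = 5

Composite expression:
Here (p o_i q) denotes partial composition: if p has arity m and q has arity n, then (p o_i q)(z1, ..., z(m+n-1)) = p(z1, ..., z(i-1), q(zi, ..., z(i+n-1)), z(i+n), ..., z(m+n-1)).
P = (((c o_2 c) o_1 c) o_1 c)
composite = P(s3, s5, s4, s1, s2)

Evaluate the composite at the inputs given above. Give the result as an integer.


13


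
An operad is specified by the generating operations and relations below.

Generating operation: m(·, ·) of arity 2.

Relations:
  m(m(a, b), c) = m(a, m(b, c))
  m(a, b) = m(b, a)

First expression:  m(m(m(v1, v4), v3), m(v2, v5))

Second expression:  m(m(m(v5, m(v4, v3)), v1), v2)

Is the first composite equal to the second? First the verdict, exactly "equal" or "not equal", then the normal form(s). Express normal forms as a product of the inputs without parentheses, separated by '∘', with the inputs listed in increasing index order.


equal — both sides give v1 ∘ v2 ∘ v3 ∘ v4 ∘ v5

The first expression, normalized: v1 ∘ v2 ∘ v3 ∘ v4 ∘ v5
The second expression, normalized: v1 ∘ v2 ∘ v3 ∘ v4 ∘ v5
Same normal form: equal.


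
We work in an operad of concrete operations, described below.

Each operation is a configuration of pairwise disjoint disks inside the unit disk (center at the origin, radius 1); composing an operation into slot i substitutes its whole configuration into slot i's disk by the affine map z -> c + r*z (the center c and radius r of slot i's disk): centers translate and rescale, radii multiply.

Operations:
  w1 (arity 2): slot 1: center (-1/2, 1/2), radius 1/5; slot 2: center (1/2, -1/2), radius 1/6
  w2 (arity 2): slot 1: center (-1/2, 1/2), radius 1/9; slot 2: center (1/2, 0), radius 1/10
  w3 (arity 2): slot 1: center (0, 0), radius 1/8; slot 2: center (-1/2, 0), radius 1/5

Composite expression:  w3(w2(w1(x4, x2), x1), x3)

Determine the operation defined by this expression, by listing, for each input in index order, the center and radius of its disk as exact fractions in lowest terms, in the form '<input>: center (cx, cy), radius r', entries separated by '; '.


Only the slot chain above each x matters under w3; compose those maps.
x4: after 3 affine steps, its disk has center (-5/72, 5/72), radius 1/360
x2: after 3 affine steps, its disk has center (-1/18, 1/18), radius 1/432
x1: after 2 affine steps, its disk has center (1/16, 0), radius 1/80
x3: after 1 affine step, its disk has center (-1/2, 0), radius 1/5

x1: center (1/16, 0), radius 1/80; x2: center (-1/18, 1/18), radius 1/432; x3: center (-1/2, 0), radius 1/5; x4: center (-5/72, 5/72), radius 1/360


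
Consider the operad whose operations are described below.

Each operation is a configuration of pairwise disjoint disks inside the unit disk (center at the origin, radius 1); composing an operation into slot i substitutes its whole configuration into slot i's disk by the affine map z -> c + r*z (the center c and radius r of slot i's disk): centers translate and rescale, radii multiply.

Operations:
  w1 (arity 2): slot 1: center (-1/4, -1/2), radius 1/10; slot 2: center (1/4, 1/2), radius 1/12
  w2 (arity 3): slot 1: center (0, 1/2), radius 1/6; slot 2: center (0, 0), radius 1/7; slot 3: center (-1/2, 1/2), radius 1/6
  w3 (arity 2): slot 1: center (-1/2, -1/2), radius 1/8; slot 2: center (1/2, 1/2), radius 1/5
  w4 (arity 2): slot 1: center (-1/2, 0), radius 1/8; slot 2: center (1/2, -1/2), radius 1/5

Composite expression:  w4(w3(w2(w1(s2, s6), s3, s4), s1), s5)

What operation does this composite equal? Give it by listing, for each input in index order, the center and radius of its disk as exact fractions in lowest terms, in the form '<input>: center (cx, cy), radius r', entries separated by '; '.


s1: center (-7/16, 1/16), radius 1/40; s2: center (-865/1536, -43/768), radius 1/3840; s3: center (-9/16, -1/16), radius 1/448; s4: center (-73/128, -7/128), radius 1/384; s5: center (1/2, -1/2), radius 1/5; s6: center (-863/1536, -41/768), radius 1/4608

Follow each s-input down from w4: c' goes to c + r*c', radius to r*r'.
s2 passes through 4 substitutions, ending at center (-865/1536, -43/768), radius 1/3840
s6 passes through 4 substitutions, ending at center (-863/1536, -41/768), radius 1/4608
s3 passes through 3 substitutions, ending at center (-9/16, -1/16), radius 1/448
s4 passes through 3 substitutions, ending at center (-73/128, -7/128), radius 1/384
s1 passes through 2 substitutions, ending at center (-7/16, 1/16), radius 1/40
s5 passes through 1 substitution, ending at center (1/2, -1/2), radius 1/5


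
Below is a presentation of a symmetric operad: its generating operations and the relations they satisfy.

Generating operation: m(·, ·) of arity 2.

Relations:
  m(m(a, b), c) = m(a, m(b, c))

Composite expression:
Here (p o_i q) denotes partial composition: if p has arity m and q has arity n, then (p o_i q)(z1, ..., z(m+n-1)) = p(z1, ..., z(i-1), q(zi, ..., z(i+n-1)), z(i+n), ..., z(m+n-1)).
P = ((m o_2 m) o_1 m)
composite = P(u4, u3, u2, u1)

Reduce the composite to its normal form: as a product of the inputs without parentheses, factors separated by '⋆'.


u4 ⋆ u3 ⋆ u2 ⋆ u1

Associativity of m dissolves the nesting; only the u-input order survives.
m(u4, u3) flattens to u4 ⋆ u3
m(u2, u1) flattens to u2 ⋆ u1
m(m(u4, u3), m(u2, u1)) flattens to u4 ⋆ u3 ⋆ u2 ⋆ u1


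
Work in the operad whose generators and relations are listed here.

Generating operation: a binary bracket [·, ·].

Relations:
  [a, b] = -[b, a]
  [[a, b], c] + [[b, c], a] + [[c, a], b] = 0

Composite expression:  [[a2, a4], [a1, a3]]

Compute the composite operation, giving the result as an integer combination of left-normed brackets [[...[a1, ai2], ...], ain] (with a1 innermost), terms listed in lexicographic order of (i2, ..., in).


-[[[a1, a3], a2], a4] + [[[a1, a3], a4], a2]

In the tensor algebra, words opening a1 carry the a1-anchored form.
Composite bracket: [[a2, a4], [a1, a3]]
Each bracket splits as ab - ba, giving 8 signed words (2^3 = 8).
Words beginning with a1 determine it all:
  from a1a3a2a4, sign -1: term -[[[a1, a3], a2], a4]
  from a1a3a4a2, sign +1: term +[[[a1, a3], a4], a2]


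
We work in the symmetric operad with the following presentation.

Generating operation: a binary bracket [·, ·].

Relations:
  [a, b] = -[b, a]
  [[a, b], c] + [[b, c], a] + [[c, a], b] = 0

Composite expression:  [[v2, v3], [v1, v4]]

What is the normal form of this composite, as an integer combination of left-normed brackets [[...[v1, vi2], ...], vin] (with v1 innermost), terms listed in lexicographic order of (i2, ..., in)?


Antisymmetry and Jacobi reduce to v1-anchored left-normed brackets.
Composite bracket: [[v2, v3], [v1, v4]]
The bracket unfolds into 8 signed words via [a, b] = ab - ba (2^3 = 8).
Only words starting with v1 matter:
  from v1v4v2v3, sign -1: term -[[[v1, v4], v2], v3]
  from v1v4v3v2, sign +1: term +[[[v1, v4], v3], v2]

-[[[v1, v4], v2], v3] + [[[v1, v4], v3], v2]


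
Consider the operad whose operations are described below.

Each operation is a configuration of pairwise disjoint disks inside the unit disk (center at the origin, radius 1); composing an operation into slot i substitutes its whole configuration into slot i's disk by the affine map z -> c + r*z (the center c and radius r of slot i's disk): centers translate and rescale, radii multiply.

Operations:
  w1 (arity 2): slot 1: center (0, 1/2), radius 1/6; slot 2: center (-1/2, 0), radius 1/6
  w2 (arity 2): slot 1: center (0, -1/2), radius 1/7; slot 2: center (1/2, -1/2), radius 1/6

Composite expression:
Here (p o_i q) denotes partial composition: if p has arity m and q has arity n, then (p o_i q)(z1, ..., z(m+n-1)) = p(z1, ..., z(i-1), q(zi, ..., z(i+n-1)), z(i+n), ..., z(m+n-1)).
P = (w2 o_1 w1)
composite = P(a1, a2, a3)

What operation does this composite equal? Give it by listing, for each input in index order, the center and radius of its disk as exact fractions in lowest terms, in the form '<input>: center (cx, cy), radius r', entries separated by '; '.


Only the slot chain above each a matters under w2; compose those maps.
input a1: applying the 2 nested substitutions gives center (0, -3/7), radius 1/42
input a2: applying the 2 nested substitutions gives center (-1/14, -1/2), radius 1/42
input a3: applying the 1 nested substitution gives center (1/2, -1/2), radius 1/6

a1: center (0, -3/7), radius 1/42; a2: center (-1/14, -1/2), radius 1/42; a3: center (1/2, -1/2), radius 1/6


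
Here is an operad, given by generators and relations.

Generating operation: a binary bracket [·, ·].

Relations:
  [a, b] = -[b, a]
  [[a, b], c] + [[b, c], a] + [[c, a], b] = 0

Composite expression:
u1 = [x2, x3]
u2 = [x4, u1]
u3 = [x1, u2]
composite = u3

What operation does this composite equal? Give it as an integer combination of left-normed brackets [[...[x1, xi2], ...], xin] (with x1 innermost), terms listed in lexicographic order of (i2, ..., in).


Skip Jacobi rewriting: expand, keep x1-initial words, read off terms.
Composite bracket: [x1, [x4, [x2, x3]]]
The bracket unfolds into 8 signed words via [a, b] = ab - ba (2^3 = 8).
Collect the words opening with x1:
  x1x2x3x4 (sign -1) contributes -[[[x1, x2], x3], x4]
  x1x3x2x4 (sign +1) contributes +[[[x1, x3], x2], x4]
  x1x4x2x3 (sign +1) contributes +[[[x1, x4], x2], x3]
  x1x4x3x2 (sign -1) contributes -[[[x1, x4], x3], x2]

-[[[x1, x2], x3], x4] + [[[x1, x3], x2], x4] + [[[x1, x4], x2], x3] - [[[x1, x4], x3], x2]


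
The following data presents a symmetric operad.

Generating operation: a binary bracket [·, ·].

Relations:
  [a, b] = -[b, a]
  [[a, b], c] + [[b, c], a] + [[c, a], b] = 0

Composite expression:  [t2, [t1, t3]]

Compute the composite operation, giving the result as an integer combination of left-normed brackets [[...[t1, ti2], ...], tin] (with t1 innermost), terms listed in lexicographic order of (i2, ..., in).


-[[t1, t3], t2]


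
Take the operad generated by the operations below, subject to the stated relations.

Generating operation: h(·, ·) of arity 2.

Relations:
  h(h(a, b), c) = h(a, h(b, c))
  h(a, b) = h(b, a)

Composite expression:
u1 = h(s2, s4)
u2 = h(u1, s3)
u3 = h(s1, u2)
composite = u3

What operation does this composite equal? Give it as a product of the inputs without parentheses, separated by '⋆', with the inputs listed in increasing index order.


Any arrangement under h is one operation, so sort the s-inputs.
h(s2, s4) unparenthesizes to s2 ⋆ s4
h(h(s2, s4), s3) unparenthesizes to s2 ⋆ s4 ⋆ s3
h(s1, h(h(s2, s4), s3)) unparenthesizes to s1 ⋆ s2 ⋆ s4 ⋆ s3
putting the inputs in ascending order: s1 ⋆ s2 ⋆ s3 ⋆ s4

s1 ⋆ s2 ⋆ s3 ⋆ s4


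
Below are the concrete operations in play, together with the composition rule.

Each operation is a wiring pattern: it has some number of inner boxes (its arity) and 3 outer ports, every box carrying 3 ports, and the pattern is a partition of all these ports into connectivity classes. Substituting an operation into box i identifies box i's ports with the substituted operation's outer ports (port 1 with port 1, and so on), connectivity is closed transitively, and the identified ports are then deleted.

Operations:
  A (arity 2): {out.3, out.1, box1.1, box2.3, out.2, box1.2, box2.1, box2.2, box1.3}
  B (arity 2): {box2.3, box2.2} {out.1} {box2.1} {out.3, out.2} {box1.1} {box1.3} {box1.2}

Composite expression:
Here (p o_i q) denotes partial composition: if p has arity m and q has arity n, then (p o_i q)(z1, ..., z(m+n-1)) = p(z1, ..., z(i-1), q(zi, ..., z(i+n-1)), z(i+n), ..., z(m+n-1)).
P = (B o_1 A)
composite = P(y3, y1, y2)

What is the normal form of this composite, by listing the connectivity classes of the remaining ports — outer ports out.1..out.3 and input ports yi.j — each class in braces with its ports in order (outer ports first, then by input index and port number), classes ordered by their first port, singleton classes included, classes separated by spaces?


{out.1} {out.2, out.3} {y1.1, y1.2, y1.3, y3.1, y3.2, y3.3} {y2.1} {y2.2, y2.3}


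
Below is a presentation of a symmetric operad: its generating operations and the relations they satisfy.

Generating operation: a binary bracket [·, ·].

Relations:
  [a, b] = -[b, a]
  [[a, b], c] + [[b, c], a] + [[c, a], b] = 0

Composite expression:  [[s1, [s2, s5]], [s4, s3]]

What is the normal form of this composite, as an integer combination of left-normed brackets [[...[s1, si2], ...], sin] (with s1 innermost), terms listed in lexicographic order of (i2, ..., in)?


-[[[[s1, s2], s5], s3], s4] + [[[[s1, s2], s5], s4], s3] + [[[[s1, s5], s2], s3], s4] - [[[[s1, s5], s2], s4], s3]

A multilinear Lie element is pinned by s1-initial words (s1 innermost).
Composite bracket: [[s1, [s2, s5]], [s4, s3]]
Full expansion: 16 signed words from ab - ba (2^4 = 16).
Collect the words opening with s1:
  the word s1s2s5s3s4 carries sign -1 and contributes -[[[[s1, s2], s5], s3], s4]
  the word s1s2s5s4s3 carries sign +1 and contributes +[[[[s1, s2], s5], s4], s3]
  the word s1s5s2s3s4 carries sign +1 and contributes +[[[[s1, s5], s2], s3], s4]
  the word s1s5s2s4s3 carries sign -1 and contributes -[[[[s1, s5], s2], s4], s3]


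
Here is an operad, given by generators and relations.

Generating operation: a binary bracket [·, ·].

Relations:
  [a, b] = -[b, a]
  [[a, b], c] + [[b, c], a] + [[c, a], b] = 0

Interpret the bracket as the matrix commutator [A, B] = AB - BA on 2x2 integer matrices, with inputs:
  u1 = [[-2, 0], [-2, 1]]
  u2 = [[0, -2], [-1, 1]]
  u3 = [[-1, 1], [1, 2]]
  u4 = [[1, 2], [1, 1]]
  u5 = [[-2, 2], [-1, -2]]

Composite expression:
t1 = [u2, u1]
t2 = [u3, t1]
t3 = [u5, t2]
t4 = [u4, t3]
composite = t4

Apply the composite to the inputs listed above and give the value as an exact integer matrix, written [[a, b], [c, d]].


[[0, -128], [64, 0]]


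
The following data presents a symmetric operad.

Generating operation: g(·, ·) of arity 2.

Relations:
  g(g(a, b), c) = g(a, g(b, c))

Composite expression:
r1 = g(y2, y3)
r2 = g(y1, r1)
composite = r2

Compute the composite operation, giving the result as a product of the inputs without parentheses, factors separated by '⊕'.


y1 ⊕ y2 ⊕ y3


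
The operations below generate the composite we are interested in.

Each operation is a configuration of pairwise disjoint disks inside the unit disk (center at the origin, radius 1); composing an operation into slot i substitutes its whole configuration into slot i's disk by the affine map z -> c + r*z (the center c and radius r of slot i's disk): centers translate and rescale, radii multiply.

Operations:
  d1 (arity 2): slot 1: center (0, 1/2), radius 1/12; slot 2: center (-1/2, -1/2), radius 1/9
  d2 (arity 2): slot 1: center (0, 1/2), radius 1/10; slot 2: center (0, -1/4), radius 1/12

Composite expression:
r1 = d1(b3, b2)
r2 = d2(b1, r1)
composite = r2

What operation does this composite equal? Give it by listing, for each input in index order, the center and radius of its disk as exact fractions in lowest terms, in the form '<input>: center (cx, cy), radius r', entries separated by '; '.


b1: center (0, 1/2), radius 1/10; b2: center (-1/24, -7/24), radius 1/108; b3: center (0, -5/24), radius 1/144

Nesting under d2 composes maps z -> c + r*z down each b-path.
input b1: applying the 1 nested substitution gives center (0, 1/2), radius 1/10
input b3: applying the 2 nested substitutions gives center (0, -5/24), radius 1/144
input b2: applying the 2 nested substitutions gives center (-1/24, -7/24), radius 1/108


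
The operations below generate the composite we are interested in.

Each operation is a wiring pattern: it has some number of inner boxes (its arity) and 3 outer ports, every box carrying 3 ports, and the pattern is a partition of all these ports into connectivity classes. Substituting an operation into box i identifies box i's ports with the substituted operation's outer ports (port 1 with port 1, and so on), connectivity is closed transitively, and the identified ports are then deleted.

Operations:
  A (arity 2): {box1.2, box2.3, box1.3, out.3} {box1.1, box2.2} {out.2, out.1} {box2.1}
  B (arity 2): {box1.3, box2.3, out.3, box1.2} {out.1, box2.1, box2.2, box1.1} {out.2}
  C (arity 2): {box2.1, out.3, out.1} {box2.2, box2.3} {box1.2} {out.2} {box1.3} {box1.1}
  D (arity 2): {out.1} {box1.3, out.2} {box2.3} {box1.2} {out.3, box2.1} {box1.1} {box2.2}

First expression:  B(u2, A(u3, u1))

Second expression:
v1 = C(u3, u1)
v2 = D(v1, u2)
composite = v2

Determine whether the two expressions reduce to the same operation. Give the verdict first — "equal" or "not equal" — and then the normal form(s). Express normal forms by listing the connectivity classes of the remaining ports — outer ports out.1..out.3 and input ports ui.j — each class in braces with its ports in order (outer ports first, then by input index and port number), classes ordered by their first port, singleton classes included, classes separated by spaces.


not equal; the first gives {out.1, u2.1} {out.2} {out.3, u1.3, u2.2, u2.3, u3.2, u3.3} {u1.1} {u1.2, u3.1} and the second {out.1} {out.2, u1.1} {out.3, u2.1} {u1.2, u1.3} {u2.2} {u2.3} {u3.1} {u3.2} {u3.3}


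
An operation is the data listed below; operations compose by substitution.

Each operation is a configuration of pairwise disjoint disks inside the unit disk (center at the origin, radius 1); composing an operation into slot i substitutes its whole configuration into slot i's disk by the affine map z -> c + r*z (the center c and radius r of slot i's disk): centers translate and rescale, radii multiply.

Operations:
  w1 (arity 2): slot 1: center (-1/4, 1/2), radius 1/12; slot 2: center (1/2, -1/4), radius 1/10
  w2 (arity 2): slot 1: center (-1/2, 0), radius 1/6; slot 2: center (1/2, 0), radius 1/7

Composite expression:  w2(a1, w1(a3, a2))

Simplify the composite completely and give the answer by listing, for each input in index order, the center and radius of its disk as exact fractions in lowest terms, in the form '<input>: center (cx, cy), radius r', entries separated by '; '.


Each a-disk chains the slot maps above it in w2; radii multiply.
input a1: composing its 1 substitution step yields center (-1/2, 0), radius 1/6
input a3: composing its 2 substitution steps yields center (13/28, 1/14), radius 1/84
input a2: composing its 2 substitution steps yields center (4/7, -1/28), radius 1/70

a1: center (-1/2, 0), radius 1/6; a2: center (4/7, -1/28), radius 1/70; a3: center (13/28, 1/14), radius 1/84


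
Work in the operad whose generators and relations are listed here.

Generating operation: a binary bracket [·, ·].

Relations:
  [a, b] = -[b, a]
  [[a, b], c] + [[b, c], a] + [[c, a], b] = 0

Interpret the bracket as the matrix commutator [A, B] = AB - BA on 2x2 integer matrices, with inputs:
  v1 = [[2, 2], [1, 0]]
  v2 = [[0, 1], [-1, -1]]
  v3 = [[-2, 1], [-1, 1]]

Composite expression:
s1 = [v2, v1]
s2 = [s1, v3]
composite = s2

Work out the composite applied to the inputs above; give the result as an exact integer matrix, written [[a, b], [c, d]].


[v2, v1] = [[3, 0], [-3, -3]]
[[v2, v1], v3] = [[3, 6], [15, -3]]

[[3, 6], [15, -3]]


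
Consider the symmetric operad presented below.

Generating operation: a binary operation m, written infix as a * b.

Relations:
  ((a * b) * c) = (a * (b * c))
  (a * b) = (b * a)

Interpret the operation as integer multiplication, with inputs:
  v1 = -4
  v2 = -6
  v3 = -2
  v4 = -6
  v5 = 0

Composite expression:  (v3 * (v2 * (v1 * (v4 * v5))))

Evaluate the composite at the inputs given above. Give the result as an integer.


0

(v4 * v5) = 0
(v1 * (v4 * v5)) = 0
(v2 * (v1 * (v4 * v5))) = 0
(v3 * (v2 * (v1 * (v4 * v5)))) = 0


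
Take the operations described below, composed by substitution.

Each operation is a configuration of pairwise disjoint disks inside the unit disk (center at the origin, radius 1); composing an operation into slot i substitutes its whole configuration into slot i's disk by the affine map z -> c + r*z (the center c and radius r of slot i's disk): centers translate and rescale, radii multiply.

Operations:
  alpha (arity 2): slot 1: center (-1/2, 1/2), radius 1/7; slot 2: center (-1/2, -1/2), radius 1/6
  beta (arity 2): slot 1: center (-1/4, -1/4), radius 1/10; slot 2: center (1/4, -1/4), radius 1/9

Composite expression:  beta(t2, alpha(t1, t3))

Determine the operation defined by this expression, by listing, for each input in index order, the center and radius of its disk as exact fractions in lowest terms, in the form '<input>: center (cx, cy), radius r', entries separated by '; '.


t1: center (7/36, -7/36), radius 1/63; t2: center (-1/4, -1/4), radius 1/10; t3: center (7/36, -11/36), radius 1/54

Below beta, radii multiply path by path; the t-disk centers shift.
t2: after 1 affine step, its disk has center (-1/4, -1/4), radius 1/10
t1: after 2 affine steps, its disk has center (7/36, -7/36), radius 1/63
t3: after 2 affine steps, its disk has center (7/36, -11/36), radius 1/54


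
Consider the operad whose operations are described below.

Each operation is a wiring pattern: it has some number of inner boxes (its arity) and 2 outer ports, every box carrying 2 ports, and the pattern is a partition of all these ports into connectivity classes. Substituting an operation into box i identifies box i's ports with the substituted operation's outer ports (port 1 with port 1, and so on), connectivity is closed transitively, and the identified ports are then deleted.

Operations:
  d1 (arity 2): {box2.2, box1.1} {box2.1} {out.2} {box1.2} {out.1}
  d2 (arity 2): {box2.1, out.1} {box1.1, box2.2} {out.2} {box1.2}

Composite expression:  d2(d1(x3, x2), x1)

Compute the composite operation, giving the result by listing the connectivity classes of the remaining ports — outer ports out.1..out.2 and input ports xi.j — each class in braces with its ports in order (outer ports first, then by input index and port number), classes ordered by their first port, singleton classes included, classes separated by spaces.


Treat the ports identified at d2 as solder joints: merge, then drop.
stage d1: inputs (x3, x2), connectivity {out.1} {out.2} {x2.1} {x2.2, x3.1} {x3.2}, out.j its boundary
stage d2: inputs (x3, x2, x1), connectivity {out.1, x1.1} {out.2} {x1.2} {x2.1} {x2.2, x3.1} {x3.2}, out.j its boundary

{out.1, x1.1} {out.2} {x1.2} {x2.1} {x2.2, x3.1} {x3.2}


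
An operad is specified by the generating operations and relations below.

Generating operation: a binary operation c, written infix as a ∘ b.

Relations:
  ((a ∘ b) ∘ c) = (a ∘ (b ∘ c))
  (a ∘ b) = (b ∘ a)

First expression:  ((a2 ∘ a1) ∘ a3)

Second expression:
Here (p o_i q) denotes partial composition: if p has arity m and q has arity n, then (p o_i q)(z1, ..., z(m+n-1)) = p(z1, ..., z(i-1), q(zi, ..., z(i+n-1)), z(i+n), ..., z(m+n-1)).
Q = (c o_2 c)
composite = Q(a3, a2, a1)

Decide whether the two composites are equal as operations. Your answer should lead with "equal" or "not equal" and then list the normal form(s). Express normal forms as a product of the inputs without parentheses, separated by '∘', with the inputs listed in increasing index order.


The first expression reduces to a1 ∘ a2 ∘ a3
The second expression reduces to a1 ∘ a2 ∘ a3
The normal forms match — equal.

equal; the common form is a1 ∘ a2 ∘ a3


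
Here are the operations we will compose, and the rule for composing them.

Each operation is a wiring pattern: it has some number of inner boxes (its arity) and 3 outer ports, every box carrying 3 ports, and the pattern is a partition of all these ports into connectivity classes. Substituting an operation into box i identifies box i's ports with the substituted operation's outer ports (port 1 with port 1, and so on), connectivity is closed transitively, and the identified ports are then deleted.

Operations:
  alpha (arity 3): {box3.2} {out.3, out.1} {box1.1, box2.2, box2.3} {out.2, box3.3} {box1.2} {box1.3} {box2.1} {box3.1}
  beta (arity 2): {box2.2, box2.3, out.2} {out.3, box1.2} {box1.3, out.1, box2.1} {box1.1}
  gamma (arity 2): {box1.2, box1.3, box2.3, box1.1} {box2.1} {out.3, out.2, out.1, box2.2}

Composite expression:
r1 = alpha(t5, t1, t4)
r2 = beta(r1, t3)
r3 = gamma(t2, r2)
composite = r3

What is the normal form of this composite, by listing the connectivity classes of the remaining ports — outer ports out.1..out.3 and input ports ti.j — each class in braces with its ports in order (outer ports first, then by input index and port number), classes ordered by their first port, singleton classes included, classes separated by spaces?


{out.1, out.2, out.3, t3.2, t3.3} {t1.1} {t1.2, t1.3, t5.1} {t2.1, t2.2, t2.3, t4.3} {t3.1} {t4.1} {t4.2} {t5.2} {t5.3}

After gluing at gamma, chains via deleted ports link the t-ports.
stage alpha: inputs (t5, t1, t4), connectivity {out.1, out.3} {out.2, t4.3} {t1.1} {t1.2, t1.3, t5.1} {t4.1} {t4.2} {t5.2} {t5.3}, out.j its boundary
stage beta: inputs (t5, t1, t4, t3), connectivity {out.1, t3.1} {out.2, t3.2, t3.3} {out.3, t4.3} {t1.1} {t1.2, t1.3, t5.1} {t4.1} {t4.2} {t5.2} {t5.3}, out.j its boundary
stage gamma: inputs (t2, t5, t1, t4, t3), connectivity {out.1, out.2, out.3, t3.2, t3.3} {t1.1} {t1.2, t1.3, t5.1} {t2.1, t2.2, t2.3, t4.3} {t3.1} {t4.1} {t4.2} {t5.2} {t5.3}, out.j its boundary


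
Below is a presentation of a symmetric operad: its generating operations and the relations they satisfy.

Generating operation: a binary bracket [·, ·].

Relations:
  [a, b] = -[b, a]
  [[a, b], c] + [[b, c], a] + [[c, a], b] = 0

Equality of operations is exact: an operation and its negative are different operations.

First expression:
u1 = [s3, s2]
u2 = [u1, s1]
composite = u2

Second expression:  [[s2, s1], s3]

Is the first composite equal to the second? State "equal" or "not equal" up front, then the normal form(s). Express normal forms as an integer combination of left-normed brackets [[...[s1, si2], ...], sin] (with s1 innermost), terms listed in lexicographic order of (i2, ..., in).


not equal — first [[s1, s2], s3] - [[s1, s3], s2], second -[[s1, s2], s3]

The first composite normalizes to [[s1, s2], s3] - [[s1, s3], s2]
The second composite normalizes to -[[s1, s2], s3]
Different reductions; not equal.


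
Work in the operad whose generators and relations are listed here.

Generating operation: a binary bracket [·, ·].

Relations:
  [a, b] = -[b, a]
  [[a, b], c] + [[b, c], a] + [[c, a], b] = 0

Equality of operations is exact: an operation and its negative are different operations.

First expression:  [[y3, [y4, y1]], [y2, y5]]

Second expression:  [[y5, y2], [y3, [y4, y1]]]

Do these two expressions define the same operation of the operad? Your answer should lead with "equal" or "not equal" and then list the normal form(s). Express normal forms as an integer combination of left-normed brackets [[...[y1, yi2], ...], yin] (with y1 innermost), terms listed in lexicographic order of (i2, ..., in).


equal: each reduces to [[[[y1, y4], y3], y2], y5] - [[[[y1, y4], y3], y5], y2]

The first composite normalizes to [[[[y1, y4], y3], y2], y5] - [[[[y1, y4], y3], y5], y2]
The second composite normalizes to [[[[y1, y4], y3], y2], y5] - [[[[y1, y4], y3], y5], y2]
The forms coincide; equal.


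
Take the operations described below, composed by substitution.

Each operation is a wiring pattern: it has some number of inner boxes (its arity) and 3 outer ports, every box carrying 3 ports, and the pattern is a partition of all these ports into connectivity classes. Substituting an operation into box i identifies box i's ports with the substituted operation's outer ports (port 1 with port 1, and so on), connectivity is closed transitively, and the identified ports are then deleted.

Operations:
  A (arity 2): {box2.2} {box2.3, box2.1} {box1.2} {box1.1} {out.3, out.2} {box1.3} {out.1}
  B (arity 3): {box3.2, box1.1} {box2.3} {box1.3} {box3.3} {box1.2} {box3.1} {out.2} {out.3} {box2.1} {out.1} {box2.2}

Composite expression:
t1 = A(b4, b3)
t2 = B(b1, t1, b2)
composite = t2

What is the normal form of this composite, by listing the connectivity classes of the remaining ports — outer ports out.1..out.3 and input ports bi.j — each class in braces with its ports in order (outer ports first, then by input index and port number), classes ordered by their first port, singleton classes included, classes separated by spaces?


{out.1} {out.2} {out.3} {b1.1, b2.2} {b1.2} {b1.3} {b2.1} {b2.3} {b3.1, b3.3} {b3.2} {b4.1} {b4.2} {b4.3}

Two ports join when wires chain via B-identified ports.
after A, the pattern on (b4, b3) reads {out.1} {out.2, out.3} {b3.1, b3.3} {b3.2} {b4.1} {b4.2} {b4.3} (out.j = its outer ports)
after B, the pattern on (b1, b4, b3, b2) reads {out.1} {out.2} {out.3} {b1.1, b2.2} {b1.2} {b1.3} {b2.1} {b2.3} {b3.1, b3.3} {b3.2} {b4.1} {b4.2} {b4.3} (out.j = its outer ports)


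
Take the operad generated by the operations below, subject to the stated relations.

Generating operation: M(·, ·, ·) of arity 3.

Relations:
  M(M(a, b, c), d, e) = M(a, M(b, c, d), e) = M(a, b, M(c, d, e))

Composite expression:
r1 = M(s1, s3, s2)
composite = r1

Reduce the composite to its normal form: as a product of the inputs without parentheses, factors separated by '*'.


s1 * s3 * s2

Associativity of M dissolves the nesting; only the s-input order survives.
M(s1, s3, s2) spells out as s1 * s3 * s2


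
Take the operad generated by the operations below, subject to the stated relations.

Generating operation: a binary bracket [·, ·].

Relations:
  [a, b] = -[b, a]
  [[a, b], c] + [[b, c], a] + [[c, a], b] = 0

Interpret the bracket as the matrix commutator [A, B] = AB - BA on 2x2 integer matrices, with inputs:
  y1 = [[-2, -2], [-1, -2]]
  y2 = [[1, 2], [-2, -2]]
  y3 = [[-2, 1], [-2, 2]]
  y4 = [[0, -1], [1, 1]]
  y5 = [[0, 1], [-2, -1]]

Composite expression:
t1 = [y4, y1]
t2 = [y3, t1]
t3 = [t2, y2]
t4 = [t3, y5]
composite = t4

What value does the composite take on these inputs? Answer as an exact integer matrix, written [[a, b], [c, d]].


[[-72, 66], [204, 72]]

[y4, y1] = [[3, 2], [-1, -3]]
[y3, [y4, y1]] = [[3, -14], [-16, -3]]
[[y3, [y4, y1]], y2] = [[60, 54], [-36, -60]]
[[[y3, [y4, y1]], y2], y5] = [[-72, 66], [204, 72]]
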